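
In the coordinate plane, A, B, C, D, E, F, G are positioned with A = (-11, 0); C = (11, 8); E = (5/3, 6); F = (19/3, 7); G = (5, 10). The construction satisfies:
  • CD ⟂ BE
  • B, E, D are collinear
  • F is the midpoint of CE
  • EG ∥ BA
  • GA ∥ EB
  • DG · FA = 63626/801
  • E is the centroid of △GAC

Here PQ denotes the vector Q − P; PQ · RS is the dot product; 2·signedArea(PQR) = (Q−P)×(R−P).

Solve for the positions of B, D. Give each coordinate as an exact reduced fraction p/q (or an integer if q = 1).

B = (-43/3, -4)
D = (2477/267, 2872/267)

1. B_x = -43/3  [EG ∥ BA ∩ GA ∥ EB]
2. B_y = -4  [EG ∥ BA ∩ GA ∥ EB]
   → B = (-43/3, -4)
3. D_x = 2477/267  [B, E, D are collinear ∩ CD ⟂ BE]
4. D_y = 2872/267  [B, E, D are collinear ∩ CD ⟂ BE]
   → D = (2477/267, 2872/267)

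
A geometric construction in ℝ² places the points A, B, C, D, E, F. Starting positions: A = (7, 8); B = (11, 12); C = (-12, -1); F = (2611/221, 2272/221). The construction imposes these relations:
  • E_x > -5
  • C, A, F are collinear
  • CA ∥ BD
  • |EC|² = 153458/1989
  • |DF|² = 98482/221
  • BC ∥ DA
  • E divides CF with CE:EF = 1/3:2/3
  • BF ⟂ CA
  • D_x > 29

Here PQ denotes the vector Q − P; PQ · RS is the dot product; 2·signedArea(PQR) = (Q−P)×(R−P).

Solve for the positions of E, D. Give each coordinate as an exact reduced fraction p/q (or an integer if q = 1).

D = (30, 21)
E = (-2693/663, 610/221)

1. E_x = -2693/663  [E divides CF with CE:EF = 1/3:2/3]
2. E_y = 610/221  [E divides CF with CE:EF = 1/3:2/3]
   → E = (-2693/663, 610/221)
3. D_x = 30  [BC ∥ DA ∩ CA ∥ BD]
4. D_y = 21  [BC ∥ DA ∩ CA ∥ BD]
   → D = (30, 21)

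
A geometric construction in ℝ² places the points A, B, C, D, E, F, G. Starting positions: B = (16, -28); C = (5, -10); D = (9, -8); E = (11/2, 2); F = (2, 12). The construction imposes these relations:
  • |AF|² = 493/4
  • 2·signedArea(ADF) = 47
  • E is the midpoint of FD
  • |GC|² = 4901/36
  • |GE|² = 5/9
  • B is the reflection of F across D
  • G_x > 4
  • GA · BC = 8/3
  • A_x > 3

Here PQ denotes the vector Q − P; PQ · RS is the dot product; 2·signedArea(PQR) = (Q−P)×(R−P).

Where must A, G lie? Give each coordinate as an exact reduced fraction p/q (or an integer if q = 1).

A = (7/2, 1)
G = (29/6, 5/3)

1. A_x = 7/2  [line -20·x + -7·y + 77 = 0 ∩ |AF|² = 493/4]
2. A_y = 1  [line -20·x + -7·y + 77 = 0 ∩ |AF|² = 493/4]
   → A = (7/2, 1)
3. G_x = 29/6  [line 11·x + -18·y + -139/6 = 0 ∩ |GC|² = 4901/36]
4. G_y = 5/3  [line 11·x + -18·y + -139/6 = 0 ∩ |GC|² = 4901/36]
   → G = (29/6, 5/3)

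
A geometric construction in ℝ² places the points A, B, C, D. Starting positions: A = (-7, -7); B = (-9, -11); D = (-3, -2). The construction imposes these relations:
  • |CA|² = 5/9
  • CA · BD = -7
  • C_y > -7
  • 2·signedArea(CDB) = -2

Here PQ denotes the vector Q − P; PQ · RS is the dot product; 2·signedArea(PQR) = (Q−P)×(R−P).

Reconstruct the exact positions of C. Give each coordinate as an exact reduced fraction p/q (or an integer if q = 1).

C = (-19/3, -20/3)

1. C_x = -19/3  [2·signedArea(CDB) = -2 ∩ CA · BD = -7]
2. C_y = -20/3  [2·signedArea(CDB) = -2 ∩ CA · BD = -7]
   → C = (-19/3, -20/3)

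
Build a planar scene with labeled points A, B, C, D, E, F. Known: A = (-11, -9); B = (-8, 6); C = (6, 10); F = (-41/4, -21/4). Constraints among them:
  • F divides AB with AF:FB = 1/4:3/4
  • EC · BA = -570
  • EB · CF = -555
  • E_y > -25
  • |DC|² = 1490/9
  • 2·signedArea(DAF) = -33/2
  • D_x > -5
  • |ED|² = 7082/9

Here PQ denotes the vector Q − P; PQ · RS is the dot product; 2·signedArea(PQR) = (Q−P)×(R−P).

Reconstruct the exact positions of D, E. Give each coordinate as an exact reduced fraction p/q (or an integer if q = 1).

D = (-13/3, 7/3)
E = (-14, -24)

1. E_x = -14  [EB · CF = -555 ∩ EC · BA = -570]
2. E_y = -24  [EB · CF = -555 ∩ EC · BA = -570]
   → E = (-14, -24)
3. D_x = -13/3  [line -15/4·x + 3/4·y + -18 = 0 ∩ |ED|² = 7082/9]
4. D_y = 7/3  [line -15/4·x + 3/4·y + -18 = 0 ∩ |ED|² = 7082/9]
   → D = (-13/3, 7/3)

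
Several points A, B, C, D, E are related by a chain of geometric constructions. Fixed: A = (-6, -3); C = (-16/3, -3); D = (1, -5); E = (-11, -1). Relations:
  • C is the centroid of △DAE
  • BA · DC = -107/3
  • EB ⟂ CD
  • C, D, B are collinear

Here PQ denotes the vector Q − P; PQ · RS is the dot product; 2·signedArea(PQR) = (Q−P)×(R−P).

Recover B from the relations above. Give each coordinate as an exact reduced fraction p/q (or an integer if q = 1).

B = (-4391/397, -473/397)

1. B_x = -4391/397  [C, D, B are collinear ∩ EB ⟂ CD]
2. B_y = -473/397  [C, D, B are collinear ∩ EB ⟂ CD]
   → B = (-4391/397, -473/397)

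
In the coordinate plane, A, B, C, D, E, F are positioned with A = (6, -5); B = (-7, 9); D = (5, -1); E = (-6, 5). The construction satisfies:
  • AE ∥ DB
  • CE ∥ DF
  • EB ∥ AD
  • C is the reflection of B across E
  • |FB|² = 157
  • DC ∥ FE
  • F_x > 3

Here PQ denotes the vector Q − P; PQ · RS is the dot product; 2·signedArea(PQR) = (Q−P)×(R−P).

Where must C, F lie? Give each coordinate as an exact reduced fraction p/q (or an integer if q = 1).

C = (-5, 1)
F = (4, 3)

1. C_x = -5  [C is the reflection of B across E]
2. C_y = 1  [C is the reflection of B across E]
   → C = (-5, 1)
3. F_x = 4  [DC ∥ FE ∩ CE ∥ DF]
4. F_y = 3  [DC ∥ FE ∩ CE ∥ DF]
   → F = (4, 3)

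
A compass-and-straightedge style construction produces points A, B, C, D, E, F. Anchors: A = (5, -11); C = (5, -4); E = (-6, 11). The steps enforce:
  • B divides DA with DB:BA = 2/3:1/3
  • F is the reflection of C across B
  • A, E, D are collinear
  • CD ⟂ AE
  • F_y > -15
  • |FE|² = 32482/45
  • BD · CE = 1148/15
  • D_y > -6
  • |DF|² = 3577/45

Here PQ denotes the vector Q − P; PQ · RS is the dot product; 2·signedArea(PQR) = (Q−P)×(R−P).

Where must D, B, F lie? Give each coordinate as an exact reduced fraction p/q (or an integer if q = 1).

B = (61/15, -137/15)
D = (11/5, -27/5)
F = (47/15, -214/15)

1. D_x = 11/5  [A, E, D are collinear ∩ CD ⟂ AE]
2. D_y = -27/5  [A, E, D are collinear ∩ CD ⟂ AE]
   → D = (11/5, -27/5)
3. B_x = 61/15  [B divides DA with DB:BA = 2/3:1/3]
4. B_y = -137/15  [B divides DA with DB:BA = 2/3:1/3]
   → B = (61/15, -137/15)
5. F_x = 47/15  [F is the reflection of C across B]
6. F_y = -214/15  [F is the reflection of C across B]
   → F = (47/15, -214/15)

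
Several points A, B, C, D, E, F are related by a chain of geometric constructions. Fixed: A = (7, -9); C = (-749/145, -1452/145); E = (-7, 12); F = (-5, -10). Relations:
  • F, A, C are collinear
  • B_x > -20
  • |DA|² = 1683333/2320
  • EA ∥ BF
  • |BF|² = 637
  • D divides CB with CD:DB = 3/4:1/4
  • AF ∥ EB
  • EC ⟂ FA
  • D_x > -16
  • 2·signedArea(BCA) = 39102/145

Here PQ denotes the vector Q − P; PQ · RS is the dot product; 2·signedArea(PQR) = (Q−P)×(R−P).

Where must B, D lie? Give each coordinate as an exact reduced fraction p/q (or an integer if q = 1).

1. B_x = -19  [EA ∥ BF ∩ AF ∥ EB]
2. B_y = 11  [EA ∥ BF ∩ AF ∥ EB]
   → B = (-19, 11)
3. D_x = -4507/290  [D divides CB with CD:DB = 3/4:1/4]
4. D_y = 3333/580  [D divides CB with CD:DB = 3/4:1/4]
   → D = (-4507/290, 3333/580)

B = (-19, 11)
D = (-4507/290, 3333/580)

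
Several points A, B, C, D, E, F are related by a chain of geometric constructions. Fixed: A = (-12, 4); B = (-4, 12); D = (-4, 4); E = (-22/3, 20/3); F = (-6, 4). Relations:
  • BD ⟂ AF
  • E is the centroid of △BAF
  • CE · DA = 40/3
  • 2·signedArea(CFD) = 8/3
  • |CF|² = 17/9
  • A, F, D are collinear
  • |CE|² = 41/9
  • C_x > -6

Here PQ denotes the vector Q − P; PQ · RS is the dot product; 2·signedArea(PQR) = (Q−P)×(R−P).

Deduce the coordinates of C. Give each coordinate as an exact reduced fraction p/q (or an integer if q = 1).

C = (-17/3, 16/3)

1. C_x = -17/3  [CE · DA = 40/3 ∩ 2·signedArea(CFD) = 8/3]
2. C_y = 16/3  [CE · DA = 40/3 ∩ 2·signedArea(CFD) = 8/3]
   → C = (-17/3, 16/3)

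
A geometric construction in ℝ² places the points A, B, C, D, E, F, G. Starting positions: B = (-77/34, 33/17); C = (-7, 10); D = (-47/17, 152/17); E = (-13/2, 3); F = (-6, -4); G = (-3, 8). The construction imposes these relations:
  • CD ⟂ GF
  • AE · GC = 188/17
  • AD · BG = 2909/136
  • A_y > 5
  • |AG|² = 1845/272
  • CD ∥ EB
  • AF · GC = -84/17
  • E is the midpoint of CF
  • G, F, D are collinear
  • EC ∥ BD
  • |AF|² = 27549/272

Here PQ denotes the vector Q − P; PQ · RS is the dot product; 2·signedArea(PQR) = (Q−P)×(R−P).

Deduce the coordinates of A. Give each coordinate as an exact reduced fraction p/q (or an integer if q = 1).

1. A_x = -171/68  [AF · GC = -84/17 ∩ AD · BG = 2909/136]
2. A_y = 185/34  [AF · GC = -84/17 ∩ AD · BG = 2909/136]
   → A = (-171/68, 185/34)

A = (-171/68, 185/34)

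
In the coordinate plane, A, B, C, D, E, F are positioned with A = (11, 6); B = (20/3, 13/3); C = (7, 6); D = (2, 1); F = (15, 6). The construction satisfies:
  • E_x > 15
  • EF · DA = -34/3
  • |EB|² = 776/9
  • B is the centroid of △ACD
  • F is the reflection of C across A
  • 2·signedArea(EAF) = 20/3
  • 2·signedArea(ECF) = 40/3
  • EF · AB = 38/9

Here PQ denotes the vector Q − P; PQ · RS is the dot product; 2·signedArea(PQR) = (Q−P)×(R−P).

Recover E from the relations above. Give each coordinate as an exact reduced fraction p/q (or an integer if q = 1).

E = (46/3, 23/3)

1. E_x = 46/3  [2·signedArea(ECF) = 40/3 ∩ EF · AB = 38/9]
2. E_y = 23/3  [2·signedArea(ECF) = 40/3 ∩ EF · AB = 38/9]
   → E = (46/3, 23/3)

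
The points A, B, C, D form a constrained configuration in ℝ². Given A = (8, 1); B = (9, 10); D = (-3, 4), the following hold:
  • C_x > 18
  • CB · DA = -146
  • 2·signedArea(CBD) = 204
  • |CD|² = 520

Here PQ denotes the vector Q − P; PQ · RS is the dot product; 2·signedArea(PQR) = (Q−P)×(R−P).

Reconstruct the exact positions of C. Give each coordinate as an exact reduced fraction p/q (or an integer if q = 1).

1. C_x = 19  [2·signedArea(CBD) = 204 ∩ CB · DA = -146]
2. C_y = -2  [2·signedArea(CBD) = 204 ∩ CB · DA = -146]
   → C = (19, -2)

C = (19, -2)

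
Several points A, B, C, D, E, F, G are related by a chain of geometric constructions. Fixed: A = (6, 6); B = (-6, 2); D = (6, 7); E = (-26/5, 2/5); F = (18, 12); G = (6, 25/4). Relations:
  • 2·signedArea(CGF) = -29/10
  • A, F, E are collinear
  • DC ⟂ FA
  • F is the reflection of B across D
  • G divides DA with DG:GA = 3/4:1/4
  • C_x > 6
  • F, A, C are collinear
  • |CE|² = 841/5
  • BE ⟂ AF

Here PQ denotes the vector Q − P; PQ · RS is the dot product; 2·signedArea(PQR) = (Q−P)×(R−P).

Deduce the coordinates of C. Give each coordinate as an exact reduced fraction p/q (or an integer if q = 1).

C = (32/5, 31/5)

1. C_x = 32/5  [F, A, C are collinear ∩ DC ⟂ FA]
2. C_y = 31/5  [F, A, C are collinear ∩ DC ⟂ FA]
   → C = (32/5, 31/5)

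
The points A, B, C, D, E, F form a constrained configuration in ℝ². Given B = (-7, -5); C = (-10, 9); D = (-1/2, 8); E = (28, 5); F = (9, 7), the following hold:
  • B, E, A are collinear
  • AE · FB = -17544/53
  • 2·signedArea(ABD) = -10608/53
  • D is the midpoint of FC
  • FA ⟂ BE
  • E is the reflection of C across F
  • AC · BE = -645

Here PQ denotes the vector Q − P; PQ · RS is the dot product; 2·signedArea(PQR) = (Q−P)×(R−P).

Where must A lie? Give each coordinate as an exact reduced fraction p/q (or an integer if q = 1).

A = (581/53, 7/53)

1. A_x = 581/53  [B, E, A are collinear ∩ FA ⟂ BE]
2. A_y = 7/53  [B, E, A are collinear ∩ FA ⟂ BE]
   → A = (581/53, 7/53)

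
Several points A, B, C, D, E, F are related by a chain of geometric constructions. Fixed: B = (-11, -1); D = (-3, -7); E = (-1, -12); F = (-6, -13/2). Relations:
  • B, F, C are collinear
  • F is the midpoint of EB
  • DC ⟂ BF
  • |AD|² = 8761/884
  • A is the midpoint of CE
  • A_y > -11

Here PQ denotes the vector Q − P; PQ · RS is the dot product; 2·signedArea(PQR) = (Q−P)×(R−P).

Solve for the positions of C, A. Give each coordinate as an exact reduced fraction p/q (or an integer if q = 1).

1. C_x = -971/221  [B, F, C are collinear ∩ DC ⟂ BF]
2. C_y = -1827/221  [B, F, C are collinear ∩ DC ⟂ BF]
   → C = (-971/221, -1827/221)
3. A_x = -596/221  [A is the midpoint of CE]
4. A_y = -4479/442  [A is the midpoint of CE]
   → A = (-596/221, -4479/442)

A = (-596/221, -4479/442)
C = (-971/221, -1827/221)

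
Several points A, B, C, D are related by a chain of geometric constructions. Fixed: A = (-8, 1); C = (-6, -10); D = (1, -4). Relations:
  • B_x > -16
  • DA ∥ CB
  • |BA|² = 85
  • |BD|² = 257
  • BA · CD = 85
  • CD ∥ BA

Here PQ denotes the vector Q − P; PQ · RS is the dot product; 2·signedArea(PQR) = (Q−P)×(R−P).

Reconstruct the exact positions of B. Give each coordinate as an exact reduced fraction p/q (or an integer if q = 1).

B = (-15, -5)

1. B_x = -15  [CD ∥ BA ∩ DA ∥ CB]
2. B_y = -5  [CD ∥ BA ∩ DA ∥ CB]
   → B = (-15, -5)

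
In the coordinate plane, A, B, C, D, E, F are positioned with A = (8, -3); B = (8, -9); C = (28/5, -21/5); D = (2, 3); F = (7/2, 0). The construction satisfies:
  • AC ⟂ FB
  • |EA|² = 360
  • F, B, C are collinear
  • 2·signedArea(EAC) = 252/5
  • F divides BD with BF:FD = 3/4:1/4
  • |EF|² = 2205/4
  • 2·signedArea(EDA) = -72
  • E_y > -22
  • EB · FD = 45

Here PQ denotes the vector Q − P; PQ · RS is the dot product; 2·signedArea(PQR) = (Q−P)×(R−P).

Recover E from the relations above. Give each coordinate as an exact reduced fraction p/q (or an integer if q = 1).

1. E_x = 14  [2·signedArea(EAC) = 252/5 ∩ 2·signedArea(EDA) = -72]
2. E_y = -21  [2·signedArea(EAC) = 252/5 ∩ 2·signedArea(EDA) = -72]
   → E = (14, -21)

E = (14, -21)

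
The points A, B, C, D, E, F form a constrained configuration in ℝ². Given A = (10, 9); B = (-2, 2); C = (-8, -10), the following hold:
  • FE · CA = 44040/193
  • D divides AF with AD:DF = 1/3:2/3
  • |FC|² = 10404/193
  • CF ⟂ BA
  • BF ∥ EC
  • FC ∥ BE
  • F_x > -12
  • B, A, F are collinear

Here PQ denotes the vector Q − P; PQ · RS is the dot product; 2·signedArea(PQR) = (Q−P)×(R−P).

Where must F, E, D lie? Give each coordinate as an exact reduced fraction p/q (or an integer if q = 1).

1. F_x = -2258/193  [B, A, F are collinear ∩ CF ⟂ BA]
2. F_y = -706/193  [B, A, F are collinear ∩ CF ⟂ BA]
   → F = (-2258/193, -706/193)
3. E_x = 328/193  [BF ∥ EC ∩ FC ∥ BE]
4. E_y = -838/193  [BF ∥ EC ∩ FC ∥ BE]
   → E = (328/193, -838/193)
5. D_x = 534/193  [D divides AF with AD:DF = 1/3:2/3]
6. D_y = 2768/579  [D divides AF with AD:DF = 1/3:2/3]
   → D = (534/193, 2768/579)

D = (534/193, 2768/579)
E = (328/193, -838/193)
F = (-2258/193, -706/193)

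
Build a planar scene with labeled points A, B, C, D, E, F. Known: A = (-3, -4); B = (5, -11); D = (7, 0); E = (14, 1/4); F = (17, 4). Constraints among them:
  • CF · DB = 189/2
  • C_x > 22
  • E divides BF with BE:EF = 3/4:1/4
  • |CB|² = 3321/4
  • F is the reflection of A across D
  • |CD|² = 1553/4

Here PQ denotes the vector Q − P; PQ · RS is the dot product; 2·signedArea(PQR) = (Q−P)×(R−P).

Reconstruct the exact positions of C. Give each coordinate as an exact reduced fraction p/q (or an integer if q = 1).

1. C_x = 23  [line 2·x + 11·y + -345/2 = 0 ∩ |CB|² = 3321/4]
2. C_y = 23/2  [line 2·x + 11·y + -345/2 = 0 ∩ |CB|² = 3321/4]
   → C = (23, 23/2)

C = (23, 23/2)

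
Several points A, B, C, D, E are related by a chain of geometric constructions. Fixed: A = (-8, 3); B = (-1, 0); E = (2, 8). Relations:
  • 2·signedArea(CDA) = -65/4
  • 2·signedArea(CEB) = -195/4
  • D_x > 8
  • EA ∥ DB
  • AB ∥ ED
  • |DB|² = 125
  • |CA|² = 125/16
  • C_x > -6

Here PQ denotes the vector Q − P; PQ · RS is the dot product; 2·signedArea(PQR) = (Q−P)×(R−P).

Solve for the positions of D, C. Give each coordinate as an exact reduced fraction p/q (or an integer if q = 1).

1. D_x = 9  [EA ∥ DB ∩ AB ∥ ED]
2. D_y = 5  [EA ∥ DB ∩ AB ∥ ED]
   → D = (9, 5)
3. C_x = -11/2  [2·signedArea(CEB) = -195/4 ∩ 2·signedArea(CDA) = -65/4]
4. C_y = 17/4  [2·signedArea(CEB) = -195/4 ∩ 2·signedArea(CDA) = -65/4]
   → C = (-11/2, 17/4)

C = (-11/2, 17/4)
D = (9, 5)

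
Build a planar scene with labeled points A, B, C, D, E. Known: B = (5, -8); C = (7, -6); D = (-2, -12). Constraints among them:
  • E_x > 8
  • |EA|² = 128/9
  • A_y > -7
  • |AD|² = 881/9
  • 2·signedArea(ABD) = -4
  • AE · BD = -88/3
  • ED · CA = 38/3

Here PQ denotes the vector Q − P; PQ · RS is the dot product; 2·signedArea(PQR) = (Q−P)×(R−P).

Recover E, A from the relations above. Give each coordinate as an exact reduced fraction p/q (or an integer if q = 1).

1. A_x = 19/3  [line 4·x + -7·y + -72 = 0 ∩ |AD|² = 881/9]
2. A_y = -20/3  [line 4·x + -7·y + -72 = 0 ∩ |AD|² = 881/9]
   → A = (19/3, -20/3)
3. E_x = 9  [ED · CA = 38/3 ∩ AE · BD = -88/3]
4. E_y = -4  [ED · CA = 38/3 ∩ AE · BD = -88/3]
   → E = (9, -4)

A = (19/3, -20/3)
E = (9, -4)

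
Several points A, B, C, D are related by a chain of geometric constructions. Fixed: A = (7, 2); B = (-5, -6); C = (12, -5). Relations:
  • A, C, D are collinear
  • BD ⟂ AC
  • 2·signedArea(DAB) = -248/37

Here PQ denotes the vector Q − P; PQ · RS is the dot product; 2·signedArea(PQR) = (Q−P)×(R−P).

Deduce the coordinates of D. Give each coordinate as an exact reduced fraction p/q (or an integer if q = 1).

1. D_x = 249/37  [A, C, D are collinear ∩ BD ⟂ AC]
2. D_y = 88/37  [A, C, D are collinear ∩ BD ⟂ AC]
   → D = (249/37, 88/37)

D = (249/37, 88/37)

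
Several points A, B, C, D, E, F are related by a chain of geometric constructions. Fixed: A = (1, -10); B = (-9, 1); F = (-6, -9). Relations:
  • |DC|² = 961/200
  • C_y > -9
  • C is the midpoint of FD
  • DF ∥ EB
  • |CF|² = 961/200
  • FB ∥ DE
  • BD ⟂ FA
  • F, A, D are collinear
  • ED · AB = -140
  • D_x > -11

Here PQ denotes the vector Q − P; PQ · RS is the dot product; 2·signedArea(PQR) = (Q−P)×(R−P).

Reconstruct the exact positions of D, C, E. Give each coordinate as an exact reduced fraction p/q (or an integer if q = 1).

1. D_x = -517/50  [F, A, D are collinear ∩ BD ⟂ FA]
2. D_y = -419/50  [F, A, D are collinear ∩ BD ⟂ FA]
   → D = (-517/50, -419/50)
3. C_x = -817/100  [C is the midpoint of FD]
4. C_y = -869/100  [C is the midpoint of FD]
   → C = (-817/100, -869/100)
5. E_x = -667/50  [DF ∥ EB ∩ FB ∥ DE]
6. E_y = 81/50  [DF ∥ EB ∩ FB ∥ DE]
   → E = (-667/50, 81/50)

C = (-817/100, -869/100)
D = (-517/50, -419/50)
E = (-667/50, 81/50)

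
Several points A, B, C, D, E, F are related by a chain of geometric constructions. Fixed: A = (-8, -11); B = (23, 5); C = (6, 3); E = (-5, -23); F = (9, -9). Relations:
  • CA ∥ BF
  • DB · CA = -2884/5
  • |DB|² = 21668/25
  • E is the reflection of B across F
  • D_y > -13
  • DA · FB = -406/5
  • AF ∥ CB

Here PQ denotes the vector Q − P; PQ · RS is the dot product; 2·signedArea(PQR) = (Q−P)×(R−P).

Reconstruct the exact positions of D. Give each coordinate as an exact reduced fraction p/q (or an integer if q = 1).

1. D_x = -3/5  [line 14·x + 14·y + 924/5 = 0 ∩ |DB|² = 21668/25]
2. D_y = -63/5  [line 14·x + 14·y + 924/5 = 0 ∩ |DB|² = 21668/25]
   → D = (-3/5, -63/5)

D = (-3/5, -63/5)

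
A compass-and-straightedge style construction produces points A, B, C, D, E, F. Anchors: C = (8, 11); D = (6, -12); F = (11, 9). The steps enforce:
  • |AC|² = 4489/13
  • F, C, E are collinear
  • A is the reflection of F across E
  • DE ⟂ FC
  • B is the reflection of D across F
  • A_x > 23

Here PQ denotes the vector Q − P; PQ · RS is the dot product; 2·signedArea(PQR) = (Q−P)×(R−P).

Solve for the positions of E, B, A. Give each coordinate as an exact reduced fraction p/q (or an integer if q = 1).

A = (305/13, 9/13)
B = (16, 30)
E = (224/13, 63/13)

1. E_x = 224/13  [F, C, E are collinear ∩ DE ⟂ FC]
2. E_y = 63/13  [F, C, E are collinear ∩ DE ⟂ FC]
   → E = (224/13, 63/13)
3. B_x = 16  [B is the reflection of D across F]
4. B_y = 30  [B is the reflection of D across F]
   → B = (16, 30)
5. A_x = 305/13  [A is the reflection of F across E]
6. A_y = 9/13  [A is the reflection of F across E]
   → A = (305/13, 9/13)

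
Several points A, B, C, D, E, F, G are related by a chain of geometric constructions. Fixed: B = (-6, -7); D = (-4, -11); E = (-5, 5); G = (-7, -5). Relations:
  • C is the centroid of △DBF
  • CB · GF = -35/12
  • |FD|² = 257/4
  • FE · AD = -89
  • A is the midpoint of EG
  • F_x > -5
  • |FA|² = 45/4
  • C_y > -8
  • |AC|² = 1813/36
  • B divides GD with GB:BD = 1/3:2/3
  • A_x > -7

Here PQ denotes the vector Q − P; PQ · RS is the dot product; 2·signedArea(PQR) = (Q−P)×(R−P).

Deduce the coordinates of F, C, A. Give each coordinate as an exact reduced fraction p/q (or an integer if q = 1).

1. A_x = -6  [A is the midpoint of EG]
2. A_y = 0  [A is the midpoint of EG]
   → A = (-6, 0)
3. F_x = -9/2  [line -2·x + 11·y + 24 = 0 ∩ |FD|² = 257/4]
4. F_y = -3  [line -2·x + 11·y + 24 = 0 ∩ |FD|² = 257/4]
   → F = (-9/2, -3)
5. C_x = -29/6  [C is the centroid of △DBF]
6. C_y = -7  [C is the centroid of △DBF]
   → C = (-29/6, -7)

A = (-6, 0)
C = (-29/6, -7)
F = (-9/2, -3)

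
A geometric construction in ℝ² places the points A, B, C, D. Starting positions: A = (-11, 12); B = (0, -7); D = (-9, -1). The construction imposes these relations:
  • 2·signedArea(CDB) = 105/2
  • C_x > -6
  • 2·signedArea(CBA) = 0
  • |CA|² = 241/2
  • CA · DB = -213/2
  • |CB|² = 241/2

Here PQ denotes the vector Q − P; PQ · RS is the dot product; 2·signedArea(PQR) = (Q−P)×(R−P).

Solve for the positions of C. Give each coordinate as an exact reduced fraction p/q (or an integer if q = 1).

1. C_x = -11/2  [2·signedArea(CBA) = 0 ∩ CA · DB = -213/2]
2. C_y = 5/2  [2·signedArea(CBA) = 0 ∩ CA · DB = -213/2]
   → C = (-11/2, 5/2)

C = (-11/2, 5/2)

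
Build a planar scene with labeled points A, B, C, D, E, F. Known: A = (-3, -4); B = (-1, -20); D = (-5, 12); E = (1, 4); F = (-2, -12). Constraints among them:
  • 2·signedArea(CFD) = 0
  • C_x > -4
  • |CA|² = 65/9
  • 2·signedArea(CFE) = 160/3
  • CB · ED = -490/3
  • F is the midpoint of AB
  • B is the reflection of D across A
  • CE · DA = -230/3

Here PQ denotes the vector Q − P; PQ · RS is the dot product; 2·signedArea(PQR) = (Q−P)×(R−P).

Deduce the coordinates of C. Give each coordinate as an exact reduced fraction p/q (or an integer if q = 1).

1. C_x = -10/3  [2·signedArea(CFD) = 0 ∩ 2·signedArea(CFE) = 160/3]
2. C_y = -4/3  [2·signedArea(CFD) = 0 ∩ 2·signedArea(CFE) = 160/3]
   → C = (-10/3, -4/3)

C = (-10/3, -4/3)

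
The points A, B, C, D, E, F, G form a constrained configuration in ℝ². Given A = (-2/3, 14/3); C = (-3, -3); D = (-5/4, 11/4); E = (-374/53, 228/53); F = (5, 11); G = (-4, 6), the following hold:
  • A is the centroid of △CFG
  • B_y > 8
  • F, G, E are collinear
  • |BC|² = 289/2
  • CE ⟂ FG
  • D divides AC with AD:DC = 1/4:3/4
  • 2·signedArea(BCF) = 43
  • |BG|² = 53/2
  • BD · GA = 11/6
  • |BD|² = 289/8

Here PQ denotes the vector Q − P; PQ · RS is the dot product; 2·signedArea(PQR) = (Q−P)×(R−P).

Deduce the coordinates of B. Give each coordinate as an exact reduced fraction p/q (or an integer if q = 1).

B = (1/2, 17/2)

1. B_x = 1/2  [BD · GA = 11/6 ∩ 2·signedArea(BCF) = 43]
2. B_y = 17/2  [BD · GA = 11/6 ∩ 2·signedArea(BCF) = 43]
   → B = (1/2, 17/2)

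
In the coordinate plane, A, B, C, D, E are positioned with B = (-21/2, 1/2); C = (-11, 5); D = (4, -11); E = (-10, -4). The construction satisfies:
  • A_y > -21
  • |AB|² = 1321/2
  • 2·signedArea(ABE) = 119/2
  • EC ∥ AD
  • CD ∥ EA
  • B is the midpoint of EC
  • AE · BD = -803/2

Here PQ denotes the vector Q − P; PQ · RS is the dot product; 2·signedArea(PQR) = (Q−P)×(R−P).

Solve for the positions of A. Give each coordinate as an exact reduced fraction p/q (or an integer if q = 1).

A = (5, -20)

1. A_x = 5  [EC ∥ AD ∩ CD ∥ EA]
2. A_y = -20  [EC ∥ AD ∩ CD ∥ EA]
   → A = (5, -20)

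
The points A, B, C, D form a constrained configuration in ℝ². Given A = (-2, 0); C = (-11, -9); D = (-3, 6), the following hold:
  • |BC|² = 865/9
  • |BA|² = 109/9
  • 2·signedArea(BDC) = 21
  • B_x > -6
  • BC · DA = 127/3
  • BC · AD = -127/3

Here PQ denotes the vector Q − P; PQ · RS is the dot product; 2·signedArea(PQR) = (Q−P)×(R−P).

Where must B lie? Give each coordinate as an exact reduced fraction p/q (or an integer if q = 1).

1. B_x = -16/3  [BC · DA = 127/3 ∩ 2·signedArea(BDC) = 21]
2. B_y = -1  [BC · DA = 127/3 ∩ 2·signedArea(BDC) = 21]
   → B = (-16/3, -1)

B = (-16/3, -1)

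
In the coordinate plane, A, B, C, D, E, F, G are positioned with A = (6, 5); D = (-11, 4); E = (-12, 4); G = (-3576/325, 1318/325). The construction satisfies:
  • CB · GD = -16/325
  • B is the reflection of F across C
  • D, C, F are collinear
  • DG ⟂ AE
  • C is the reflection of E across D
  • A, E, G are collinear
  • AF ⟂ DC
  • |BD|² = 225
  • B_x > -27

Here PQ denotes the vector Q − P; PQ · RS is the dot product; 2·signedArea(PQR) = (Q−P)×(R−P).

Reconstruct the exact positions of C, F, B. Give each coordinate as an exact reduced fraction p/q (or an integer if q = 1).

1. C_x = -10  [C is the reflection of E across D]
2. C_y = 4  [C is the reflection of E across D]
   → C = (-10, 4)
3. F_x = 6  [D, C, F are collinear ∩ AF ⟂ DC]
4. F_y = 4  [D, C, F are collinear ∩ AF ⟂ DC]
   → F = (6, 4)
5. B_x = -26  [B is the reflection of F across C]
6. B_y = 4  [B is the reflection of F across C]
   → B = (-26, 4)

B = (-26, 4)
C = (-10, 4)
F = (6, 4)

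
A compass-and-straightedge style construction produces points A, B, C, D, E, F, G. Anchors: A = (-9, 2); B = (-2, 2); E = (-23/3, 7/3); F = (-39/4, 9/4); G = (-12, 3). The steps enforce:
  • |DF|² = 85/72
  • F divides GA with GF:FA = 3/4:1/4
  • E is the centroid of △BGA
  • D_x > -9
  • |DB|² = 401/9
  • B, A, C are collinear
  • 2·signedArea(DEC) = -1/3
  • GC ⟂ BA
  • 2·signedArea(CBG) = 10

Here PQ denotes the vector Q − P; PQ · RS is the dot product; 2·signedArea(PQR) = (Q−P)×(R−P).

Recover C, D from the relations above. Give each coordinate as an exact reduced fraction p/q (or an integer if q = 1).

1. C_x = -12  [B, A, C are collinear ∩ GC ⟂ BA]
2. C_y = 2  [B, A, C are collinear ∩ GC ⟂ BA]
   → C = (-12, 2)
3. D_x = -26/3  [line 1/3·x + -13/3·y + 13 = 0 ∩ |DF|² = 85/72]
4. D_y = 7/3  [line 1/3·x + -13/3·y + 13 = 0 ∩ |DF|² = 85/72]
   → D = (-26/3, 7/3)

C = (-12, 2)
D = (-26/3, 7/3)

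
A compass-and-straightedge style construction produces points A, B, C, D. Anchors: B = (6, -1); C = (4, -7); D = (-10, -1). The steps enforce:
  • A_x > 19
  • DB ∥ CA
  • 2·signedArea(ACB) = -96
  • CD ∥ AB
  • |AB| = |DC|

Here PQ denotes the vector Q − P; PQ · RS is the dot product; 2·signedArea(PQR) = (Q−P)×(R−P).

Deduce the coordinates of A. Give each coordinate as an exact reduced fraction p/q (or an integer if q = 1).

A = (20, -7)

1. A_x = 20  [CD ∥ AB ∩ DB ∥ CA]
2. A_y = -7  [CD ∥ AB ∩ DB ∥ CA]
   → A = (20, -7)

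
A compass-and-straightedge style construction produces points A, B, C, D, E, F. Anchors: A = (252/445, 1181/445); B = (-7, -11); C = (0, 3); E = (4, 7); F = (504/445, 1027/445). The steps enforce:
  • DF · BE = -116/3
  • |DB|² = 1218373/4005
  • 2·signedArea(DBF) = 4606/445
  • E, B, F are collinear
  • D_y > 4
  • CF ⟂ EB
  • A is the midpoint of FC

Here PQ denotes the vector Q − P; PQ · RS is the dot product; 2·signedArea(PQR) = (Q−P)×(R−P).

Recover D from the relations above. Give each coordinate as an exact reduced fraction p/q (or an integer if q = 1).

D = (2032/1335, 1877/445)

1. D_x = 2032/1335  [DF · BE = -116/3 ∩ 2·signedArea(DBF) = 4606/445]
2. D_y = 1877/445  [DF · BE = -116/3 ∩ 2·signedArea(DBF) = 4606/445]
   → D = (2032/1335, 1877/445)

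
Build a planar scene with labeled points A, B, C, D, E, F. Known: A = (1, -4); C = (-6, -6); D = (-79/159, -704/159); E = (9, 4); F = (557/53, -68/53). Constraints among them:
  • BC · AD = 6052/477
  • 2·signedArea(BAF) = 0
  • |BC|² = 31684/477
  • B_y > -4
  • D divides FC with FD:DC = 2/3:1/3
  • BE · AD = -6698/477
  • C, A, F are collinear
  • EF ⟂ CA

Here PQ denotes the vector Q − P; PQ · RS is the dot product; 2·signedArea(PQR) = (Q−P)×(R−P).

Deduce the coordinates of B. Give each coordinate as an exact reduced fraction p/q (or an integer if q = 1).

B = (292/159, -598/159)

1. B_x = 292/159  [2·signedArea(BAF) = 0 ∩ BE · AD = -6698/477]
2. B_y = -598/159  [2·signedArea(BAF) = 0 ∩ BE · AD = -6698/477]
   → B = (292/159, -598/159)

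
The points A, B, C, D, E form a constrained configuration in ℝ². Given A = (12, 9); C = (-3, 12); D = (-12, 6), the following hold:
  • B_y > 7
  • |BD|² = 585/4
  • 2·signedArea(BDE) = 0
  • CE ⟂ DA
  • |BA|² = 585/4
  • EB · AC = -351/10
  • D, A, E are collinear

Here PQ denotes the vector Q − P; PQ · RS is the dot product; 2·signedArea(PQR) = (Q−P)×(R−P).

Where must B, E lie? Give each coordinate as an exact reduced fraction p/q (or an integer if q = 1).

1. E_x = -12/5  [D, A, E are collinear ∩ CE ⟂ DA]
2. E_y = 36/5  [D, A, E are collinear ∩ CE ⟂ DA]
   → E = (-12/5, 36/5)
3. B_x = 0  [2·signedArea(BDE) = 0 ∩ EB · AC = -351/10]
4. B_y = 15/2  [2·signedArea(BDE) = 0 ∩ EB · AC = -351/10]
   → B = (0, 15/2)

B = (0, 15/2)
E = (-12/5, 36/5)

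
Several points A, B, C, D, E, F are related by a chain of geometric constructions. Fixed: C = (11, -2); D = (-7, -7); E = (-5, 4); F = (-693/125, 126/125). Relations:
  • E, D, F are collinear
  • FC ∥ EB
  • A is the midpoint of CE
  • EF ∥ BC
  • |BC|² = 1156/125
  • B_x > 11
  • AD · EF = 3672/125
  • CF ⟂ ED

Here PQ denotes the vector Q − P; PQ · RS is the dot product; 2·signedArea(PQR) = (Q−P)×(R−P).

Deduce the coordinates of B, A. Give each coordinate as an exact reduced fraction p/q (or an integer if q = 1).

1. B_x = 1443/125  [EF ∥ BC ∩ FC ∥ EB]
2. B_y = 124/125  [EF ∥ BC ∩ FC ∥ EB]
   → B = (1443/125, 124/125)
3. A_x = 3  [A is the midpoint of CE]
4. A_y = 1  [A is the midpoint of CE]
   → A = (3, 1)

A = (3, 1)
B = (1443/125, 124/125)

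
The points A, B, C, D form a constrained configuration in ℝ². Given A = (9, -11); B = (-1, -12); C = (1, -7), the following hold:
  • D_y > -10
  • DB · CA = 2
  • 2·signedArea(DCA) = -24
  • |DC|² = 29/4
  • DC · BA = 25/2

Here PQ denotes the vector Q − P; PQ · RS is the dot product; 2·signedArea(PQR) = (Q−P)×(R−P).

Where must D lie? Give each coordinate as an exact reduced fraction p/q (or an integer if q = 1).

D = (0, -19/2)

1. D_x = 0  [DC · BA = 25/2 ∩ 2·signedArea(DCA) = -24]
2. D_y = -19/2  [DC · BA = 25/2 ∩ 2·signedArea(DCA) = -24]
   → D = (0, -19/2)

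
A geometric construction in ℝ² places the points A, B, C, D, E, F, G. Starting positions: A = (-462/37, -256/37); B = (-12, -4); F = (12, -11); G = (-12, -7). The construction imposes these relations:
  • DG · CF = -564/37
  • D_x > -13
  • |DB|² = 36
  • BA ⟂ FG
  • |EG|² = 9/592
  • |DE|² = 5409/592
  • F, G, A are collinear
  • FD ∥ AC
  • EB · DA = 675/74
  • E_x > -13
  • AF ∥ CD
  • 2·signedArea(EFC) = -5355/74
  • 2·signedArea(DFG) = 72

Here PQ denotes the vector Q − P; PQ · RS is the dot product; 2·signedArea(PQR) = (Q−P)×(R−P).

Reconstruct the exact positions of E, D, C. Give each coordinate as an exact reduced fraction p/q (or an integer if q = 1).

C = (-1350/37, -219/37)
D = (-12, -10)
E = (-897/74, -1033/148)

1. D_x = -12  [line -4·x + -24·y + -288 = 0 ∩ |DB|² = 36]
2. D_y = -10  [line -4·x + -24·y + -288 = 0 ∩ |DB|² = 36]
   → D = (-12, -10)
3. C_x = -1350/37  [AF ∥ CD ∩ FD ∥ AC]
4. C_y = -219/37  [AF ∥ CD ∩ FD ∥ AC]
   → C = (-1350/37, -219/37)
5. E_x = -897/74  [2·signedArea(EFC) = -5355/74 ∩ EB · DA = 675/74]
6. E_y = -1033/148  [2·signedArea(EFC) = -5355/74 ∩ EB · DA = 675/74]
   → E = (-897/74, -1033/148)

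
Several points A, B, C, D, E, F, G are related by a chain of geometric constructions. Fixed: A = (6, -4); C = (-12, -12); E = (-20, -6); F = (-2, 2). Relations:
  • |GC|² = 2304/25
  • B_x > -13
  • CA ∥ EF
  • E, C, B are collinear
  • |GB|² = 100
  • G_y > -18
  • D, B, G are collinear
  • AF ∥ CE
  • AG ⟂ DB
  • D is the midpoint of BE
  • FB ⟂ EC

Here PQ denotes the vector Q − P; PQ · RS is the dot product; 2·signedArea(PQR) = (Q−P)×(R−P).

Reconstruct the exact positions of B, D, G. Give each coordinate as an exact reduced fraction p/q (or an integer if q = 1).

B = (-308/25, -294/25)
D = (-404/25, -222/25)
G = (-108/25, -444/25)

1. B_x = -308/25  [E, C, B are collinear ∩ FB ⟂ EC]
2. B_y = -294/25  [E, C, B are collinear ∩ FB ⟂ EC]
   → B = (-308/25, -294/25)
3. D_x = -404/25  [D is the midpoint of BE]
4. D_y = -222/25  [D is the midpoint of BE]
   → D = (-404/25, -222/25)
5. G_x = -108/25  [D, B, G are collinear ∩ AG ⟂ DB]
6. G_y = -444/25  [D, B, G are collinear ∩ AG ⟂ DB]
   → G = (-108/25, -444/25)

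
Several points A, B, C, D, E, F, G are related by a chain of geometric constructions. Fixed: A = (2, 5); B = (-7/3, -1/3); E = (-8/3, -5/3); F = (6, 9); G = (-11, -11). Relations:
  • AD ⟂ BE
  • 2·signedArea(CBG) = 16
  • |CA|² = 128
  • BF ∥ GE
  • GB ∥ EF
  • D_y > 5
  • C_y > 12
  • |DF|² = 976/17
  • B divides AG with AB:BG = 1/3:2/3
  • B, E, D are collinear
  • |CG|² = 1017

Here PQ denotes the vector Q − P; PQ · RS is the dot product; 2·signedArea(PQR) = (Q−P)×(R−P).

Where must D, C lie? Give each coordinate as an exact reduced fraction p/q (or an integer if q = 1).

C = (10, 13)
D = (-14/17, 97/17)

1. D_x = -14/17  [B, E, D are collinear ∩ AD ⟂ BE]
2. D_y = 97/17  [B, E, D are collinear ∩ AD ⟂ BE]
   → D = (-14/17, 97/17)
3. C_x = 10  [line 32/3·x + -26/3·y + 6 = 0 ∩ |CA|² = 128]
4. C_y = 13  [line 32/3·x + -26/3·y + 6 = 0 ∩ |CA|² = 128]
   → C = (10, 13)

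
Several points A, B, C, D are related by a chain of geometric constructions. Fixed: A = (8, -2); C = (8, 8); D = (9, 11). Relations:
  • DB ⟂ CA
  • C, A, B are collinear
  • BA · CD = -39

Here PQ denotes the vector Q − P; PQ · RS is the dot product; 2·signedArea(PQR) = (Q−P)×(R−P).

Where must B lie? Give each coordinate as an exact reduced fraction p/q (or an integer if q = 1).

B = (8, 11)

1. B_x = 8  [C, A, B are collinear ∩ DB ⟂ CA]
2. B_y = 11  [C, A, B are collinear ∩ DB ⟂ CA]
   → B = (8, 11)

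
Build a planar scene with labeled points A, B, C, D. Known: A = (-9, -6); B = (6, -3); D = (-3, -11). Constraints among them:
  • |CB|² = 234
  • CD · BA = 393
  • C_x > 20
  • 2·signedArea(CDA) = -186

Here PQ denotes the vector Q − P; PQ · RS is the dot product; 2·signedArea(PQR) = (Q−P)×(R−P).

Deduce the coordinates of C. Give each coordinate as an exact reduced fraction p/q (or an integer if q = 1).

1. C_x = 21  [2·signedArea(CDA) = -186 ∩ CD · BA = 393]
2. C_y = 0  [2·signedArea(CDA) = -186 ∩ CD · BA = 393]
   → C = (21, 0)

C = (21, 0)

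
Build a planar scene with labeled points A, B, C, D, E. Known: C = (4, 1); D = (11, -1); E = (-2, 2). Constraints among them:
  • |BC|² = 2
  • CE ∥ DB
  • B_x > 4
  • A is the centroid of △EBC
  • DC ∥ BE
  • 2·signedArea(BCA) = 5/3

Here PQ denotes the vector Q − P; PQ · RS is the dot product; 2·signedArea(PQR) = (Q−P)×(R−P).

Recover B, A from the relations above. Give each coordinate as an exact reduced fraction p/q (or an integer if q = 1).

A = (7/3, 1)
B = (5, 0)

1. B_x = 5  [DC ∥ BE ∩ CE ∥ DB]
2. B_y = 0  [DC ∥ BE ∩ CE ∥ DB]
   → B = (5, 0)
3. A_x = 7/3  [A is the centroid of △EBC]
4. A_y = 1  [A is the centroid of △EBC]
   → A = (7/3, 1)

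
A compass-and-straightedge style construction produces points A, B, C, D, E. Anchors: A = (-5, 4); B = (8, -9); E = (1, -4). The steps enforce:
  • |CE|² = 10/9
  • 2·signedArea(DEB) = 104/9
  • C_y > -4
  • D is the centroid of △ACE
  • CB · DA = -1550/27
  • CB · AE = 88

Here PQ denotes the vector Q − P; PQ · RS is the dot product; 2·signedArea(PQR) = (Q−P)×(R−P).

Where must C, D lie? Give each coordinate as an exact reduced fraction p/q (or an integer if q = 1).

C = (4/3, -3)
D = (-8/9, -1)

1. C_x = 4/3  [line -6·x + 8·y + 32 = 0 ∩ |CE|² = 10/9]
2. C_y = -3  [line -6·x + 8·y + 32 = 0 ∩ |CE|² = 10/9]
   → C = (4/3, -3)
3. D_x = -8/9  [CB · DA = -1550/27 ∩ D is the centroid of △ACE]
4. D_y = -1  [CB · DA = -1550/27 ∩ D is the centroid of △ACE]
   → D = (-8/9, -1)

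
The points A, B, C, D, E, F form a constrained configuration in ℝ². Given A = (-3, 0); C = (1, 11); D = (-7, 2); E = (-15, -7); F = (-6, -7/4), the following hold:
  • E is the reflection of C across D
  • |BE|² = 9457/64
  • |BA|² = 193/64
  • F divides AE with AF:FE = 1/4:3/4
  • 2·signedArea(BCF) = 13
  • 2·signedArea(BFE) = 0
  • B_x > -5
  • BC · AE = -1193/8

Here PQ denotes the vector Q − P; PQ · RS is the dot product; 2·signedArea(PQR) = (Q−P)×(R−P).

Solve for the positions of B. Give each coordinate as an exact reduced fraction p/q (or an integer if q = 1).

B = (-9/2, -7/8)

1. B_x = -9/2  [2·signedArea(BFE) = 0 ∩ 2·signedArea(BCF) = 13]
2. B_y = -7/8  [2·signedArea(BFE) = 0 ∩ 2·signedArea(BCF) = 13]
   → B = (-9/2, -7/8)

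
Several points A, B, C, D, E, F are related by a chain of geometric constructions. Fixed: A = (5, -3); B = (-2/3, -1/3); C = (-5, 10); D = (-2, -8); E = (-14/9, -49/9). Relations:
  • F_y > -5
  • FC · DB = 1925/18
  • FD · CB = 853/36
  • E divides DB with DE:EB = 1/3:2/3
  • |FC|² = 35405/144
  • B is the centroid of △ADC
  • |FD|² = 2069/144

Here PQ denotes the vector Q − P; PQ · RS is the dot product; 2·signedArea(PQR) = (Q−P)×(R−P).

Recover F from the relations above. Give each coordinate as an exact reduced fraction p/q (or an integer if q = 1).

F = (1/12, -29/6)

1. F_x = 1/12  [FC · DB = 1925/18 ∩ FD · CB = 853/36]
2. F_y = -29/6  [FC · DB = 1925/18 ∩ FD · CB = 853/36]
   → F = (1/12, -29/6)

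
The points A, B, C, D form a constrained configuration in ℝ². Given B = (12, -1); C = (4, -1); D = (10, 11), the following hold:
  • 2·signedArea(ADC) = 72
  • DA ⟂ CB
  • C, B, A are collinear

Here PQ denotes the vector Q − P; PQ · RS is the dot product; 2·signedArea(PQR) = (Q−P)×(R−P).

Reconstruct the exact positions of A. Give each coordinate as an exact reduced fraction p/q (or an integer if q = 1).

1. A_x = 10  [C, B, A are collinear ∩ DA ⟂ CB]
2. A_y = -1  [C, B, A are collinear ∩ DA ⟂ CB]
   → A = (10, -1)

A = (10, -1)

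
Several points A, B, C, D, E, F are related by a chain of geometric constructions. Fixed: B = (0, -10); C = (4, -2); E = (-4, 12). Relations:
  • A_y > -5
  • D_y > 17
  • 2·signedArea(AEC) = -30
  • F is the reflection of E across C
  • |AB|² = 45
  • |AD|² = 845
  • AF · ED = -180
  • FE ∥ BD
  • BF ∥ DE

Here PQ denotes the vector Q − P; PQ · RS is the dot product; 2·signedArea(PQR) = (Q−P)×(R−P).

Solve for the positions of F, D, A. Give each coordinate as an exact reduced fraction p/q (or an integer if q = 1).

A = (3, -4)
D = (-16, 18)
F = (12, -16)

1. F_x = 12  [F is the reflection of E across C]
2. F_y = -16  [F is the reflection of E across C]
   → F = (12, -16)
3. D_x = -16  [BF ∥ DE ∩ FE ∥ BD]
4. D_y = 18  [BF ∥ DE ∩ FE ∥ BD]
   → D = (-16, 18)
5. A_x = 3  [AF · ED = -180 ∩ 2·signedArea(AEC) = -30]
6. A_y = -4  [AF · ED = -180 ∩ 2·signedArea(AEC) = -30]
   → A = (3, -4)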